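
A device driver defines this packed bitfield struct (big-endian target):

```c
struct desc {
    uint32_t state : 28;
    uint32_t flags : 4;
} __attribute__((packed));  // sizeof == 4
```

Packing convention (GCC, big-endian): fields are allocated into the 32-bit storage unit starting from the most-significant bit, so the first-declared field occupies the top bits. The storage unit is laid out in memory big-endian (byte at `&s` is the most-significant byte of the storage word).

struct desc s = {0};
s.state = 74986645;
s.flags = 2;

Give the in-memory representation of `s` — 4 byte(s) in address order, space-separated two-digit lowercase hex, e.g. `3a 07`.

47 83 49 52

[4+:28] state=74986645 & 0xfffffff = 0x4783495; word=0x47834950
[0+:4] flags=2 & 0xf = 0x2; word=0x47834952
word = 0x47834952 → big-endian bytes:
  [0]=0x47  [1]=0x83  [2]=0x49  [3]=0x52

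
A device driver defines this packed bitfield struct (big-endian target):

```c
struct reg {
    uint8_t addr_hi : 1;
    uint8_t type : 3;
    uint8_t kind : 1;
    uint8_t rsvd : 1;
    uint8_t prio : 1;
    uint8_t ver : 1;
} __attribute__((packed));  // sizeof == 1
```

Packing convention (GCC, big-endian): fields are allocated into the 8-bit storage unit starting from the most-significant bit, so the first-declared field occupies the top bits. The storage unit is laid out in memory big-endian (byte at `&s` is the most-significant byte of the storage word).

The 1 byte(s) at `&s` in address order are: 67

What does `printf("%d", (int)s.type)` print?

6

[0]=0x67 (big-endian) → word 0x67
addr_hi [7+:1] = (word>>7) & 0x1 = 0
type [4+:3] = (word>>4) & 0x7 = 6  ←
kind [3+:1] = (word>>3) & 0x1 = 0
rsvd [2+:1] = (word>>2) & 0x1 = 1
prio [1+:1] = (word>>1) & 0x1 = 1
ver [0+:1] = (word>>0) & 0x1 = 1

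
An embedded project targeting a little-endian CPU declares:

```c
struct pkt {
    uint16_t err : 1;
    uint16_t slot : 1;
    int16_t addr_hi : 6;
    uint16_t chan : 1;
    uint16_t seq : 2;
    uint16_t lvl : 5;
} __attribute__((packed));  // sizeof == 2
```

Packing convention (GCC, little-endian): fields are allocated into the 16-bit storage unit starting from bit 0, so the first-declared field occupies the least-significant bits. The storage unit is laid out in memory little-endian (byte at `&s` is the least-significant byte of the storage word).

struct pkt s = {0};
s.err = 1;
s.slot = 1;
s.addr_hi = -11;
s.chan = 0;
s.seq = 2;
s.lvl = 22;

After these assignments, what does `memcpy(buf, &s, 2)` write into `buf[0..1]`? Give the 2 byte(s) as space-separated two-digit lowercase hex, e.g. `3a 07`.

[0+:1] err=1 & 0x1 = 0x1; word=0x0001
[1+:1] slot=1 & 0x1 = 0x1; word=0x0003
[2+:6] addr_hi=-11 & 0x3f = 0x35; word=0x00d7
[8+:1] chan=0 & 0x1 = 0x0; word=0x00d7
[9+:2] seq=2 & 0x3 = 0x2; word=0x04d7
[11+:5] lvl=22 & 0x1f = 0x16; word=0xb4d7
word = 0xb4d7 → little-endian bytes:
  [0]=0xd7  [1]=0xb4

d7 b4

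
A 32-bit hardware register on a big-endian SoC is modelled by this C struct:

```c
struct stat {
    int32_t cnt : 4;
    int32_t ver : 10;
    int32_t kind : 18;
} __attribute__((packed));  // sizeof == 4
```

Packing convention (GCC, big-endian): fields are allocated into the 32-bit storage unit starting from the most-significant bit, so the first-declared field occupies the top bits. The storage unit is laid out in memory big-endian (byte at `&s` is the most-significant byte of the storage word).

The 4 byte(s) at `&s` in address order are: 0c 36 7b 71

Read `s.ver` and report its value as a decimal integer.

[0]=0x0c [1]=0x36 [2]=0x7b [3]=0x71 (big-endian) → word 0x0c367b71
cnt [28+:4] = (word>>28) & 0xf = 0
ver [18+:10] = (word>>18) & 0x3ff = 781  ←
kind [0+:18] = (word>>0) & 0x3ffff = 162673
ver signed 10b, MSB=1: 781 - 1024 = -243

-243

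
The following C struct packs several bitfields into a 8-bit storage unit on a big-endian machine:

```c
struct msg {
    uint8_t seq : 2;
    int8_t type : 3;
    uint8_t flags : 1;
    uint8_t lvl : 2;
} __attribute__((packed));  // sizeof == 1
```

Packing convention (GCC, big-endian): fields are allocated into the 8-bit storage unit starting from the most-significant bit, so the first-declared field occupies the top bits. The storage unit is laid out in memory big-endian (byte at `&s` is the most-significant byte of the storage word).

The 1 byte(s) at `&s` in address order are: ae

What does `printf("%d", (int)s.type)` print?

-3

[0]=0xae (big-endian) → word 0xae
seq:2 @ bit 6 → (0xae>>6)&0x3 = 0x2
type:3 @ bit 3 → (0xae>>3)&0x7 = 0x5  ←
flags:1 @ bit 2 → (0xae>>2)&0x1 = 0x1
lvl:2 @ bit 0 → (0xae>>0)&0x3 = 0x2
type signed 3b, MSB=1: 5 - 8 = -3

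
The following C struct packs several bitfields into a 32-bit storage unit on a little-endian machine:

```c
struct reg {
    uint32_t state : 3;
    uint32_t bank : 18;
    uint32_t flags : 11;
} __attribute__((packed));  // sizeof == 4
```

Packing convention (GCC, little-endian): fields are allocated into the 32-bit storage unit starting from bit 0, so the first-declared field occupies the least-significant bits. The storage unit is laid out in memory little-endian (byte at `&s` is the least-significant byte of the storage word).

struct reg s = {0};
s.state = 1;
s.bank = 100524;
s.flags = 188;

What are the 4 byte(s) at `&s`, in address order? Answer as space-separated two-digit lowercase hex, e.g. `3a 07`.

state (3b) val=1 bits=0x1 at bit 0: 0x00000001
bank (18b) val=100524 bits=0x188ac at bit 3: 0x000c4561
flags (11b) val=188 bits=0xbc at bit 21: 0x178c4561
word = 0x178c4561 → little-endian bytes:
  [0]=0x61  [1]=0x45  [2]=0x8c  [3]=0x17

61 45 8c 17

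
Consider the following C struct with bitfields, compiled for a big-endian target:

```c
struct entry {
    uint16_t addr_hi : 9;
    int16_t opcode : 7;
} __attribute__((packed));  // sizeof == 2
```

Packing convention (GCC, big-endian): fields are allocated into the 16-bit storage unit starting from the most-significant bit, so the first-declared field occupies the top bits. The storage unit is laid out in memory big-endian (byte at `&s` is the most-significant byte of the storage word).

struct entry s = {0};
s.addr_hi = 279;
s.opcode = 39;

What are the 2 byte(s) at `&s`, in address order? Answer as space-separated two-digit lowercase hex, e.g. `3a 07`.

8b a7

[7+:9] addr_hi=279 & 0x1ff = 0x117; word=0x8b80
[0+:7] opcode=39 & 0x7f = 0x27; word=0x8ba7
word = 0x8ba7 → big-endian bytes:
  [0]=0x8b  [1]=0xa7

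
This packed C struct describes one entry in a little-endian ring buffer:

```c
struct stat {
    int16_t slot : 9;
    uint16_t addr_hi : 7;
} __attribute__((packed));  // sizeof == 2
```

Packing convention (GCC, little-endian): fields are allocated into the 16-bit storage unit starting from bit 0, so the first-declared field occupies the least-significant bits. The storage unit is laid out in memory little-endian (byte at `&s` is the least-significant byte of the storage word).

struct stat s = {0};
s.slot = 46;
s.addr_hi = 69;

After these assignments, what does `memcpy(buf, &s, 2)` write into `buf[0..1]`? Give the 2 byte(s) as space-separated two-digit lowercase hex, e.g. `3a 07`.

[0+:9] slot=46 & 0x1ff = 0x2e; word=0x002e
[9+:7] addr_hi=69 & 0x7f = 0x45; word=0x8a2e
word = 0x8a2e → little-endian bytes:
  [0]=0x2e  [1]=0x8a

2e 8a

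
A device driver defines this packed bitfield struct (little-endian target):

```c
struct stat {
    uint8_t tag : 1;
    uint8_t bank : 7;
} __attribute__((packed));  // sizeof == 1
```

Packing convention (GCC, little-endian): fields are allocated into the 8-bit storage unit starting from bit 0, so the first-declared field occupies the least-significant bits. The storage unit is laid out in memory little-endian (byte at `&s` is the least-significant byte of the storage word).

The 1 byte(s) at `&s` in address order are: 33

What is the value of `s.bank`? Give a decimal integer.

[0]=0x33 (little-endian) → word 0x33
tag:1 @ bit 0 → (0x33>>0)&0x1 = 0x1
bank:7 @ bit 1 → (0x33>>1)&0x7f = 0x19  ←

25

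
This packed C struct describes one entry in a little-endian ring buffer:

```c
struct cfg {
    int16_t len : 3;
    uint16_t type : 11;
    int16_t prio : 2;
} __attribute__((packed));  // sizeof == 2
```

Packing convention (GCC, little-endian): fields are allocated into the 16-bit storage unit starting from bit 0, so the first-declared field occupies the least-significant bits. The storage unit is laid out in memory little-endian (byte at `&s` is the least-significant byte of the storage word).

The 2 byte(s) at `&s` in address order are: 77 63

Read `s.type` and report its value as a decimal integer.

1134

[0]=0x77 [1]=0x63 (little-endian) → word 0x6377
len [0+:3] = (word>>0) & 0x7 = 7
type [3+:11] = (word>>3) & 0x7ff = 1134  ←
prio [14+:2] = (word>>14) & 0x3 = 1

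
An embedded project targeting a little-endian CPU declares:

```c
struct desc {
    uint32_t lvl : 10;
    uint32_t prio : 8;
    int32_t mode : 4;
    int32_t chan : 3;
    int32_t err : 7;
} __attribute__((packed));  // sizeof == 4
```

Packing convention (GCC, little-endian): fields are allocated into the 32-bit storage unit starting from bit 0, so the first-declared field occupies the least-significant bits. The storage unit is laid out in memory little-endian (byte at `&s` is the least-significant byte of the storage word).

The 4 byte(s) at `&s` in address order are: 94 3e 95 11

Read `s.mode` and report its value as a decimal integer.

[0]=0x94 [1]=0x3e [2]=0x95 [3]=0x11 (little-endian) → word 0x11953e94
lvl [0+:10] = (word>>0) & 0x3ff = 660
prio [10+:8] = (word>>10) & 0xff = 79
mode [18+:4] = (word>>18) & 0xf = 5  ←
chan [22+:3] = (word>>22) & 0x7 = 6
err [25+:7] = (word>>25) & 0x7f = 8
mode signed 4b, MSB=0: value = 5

5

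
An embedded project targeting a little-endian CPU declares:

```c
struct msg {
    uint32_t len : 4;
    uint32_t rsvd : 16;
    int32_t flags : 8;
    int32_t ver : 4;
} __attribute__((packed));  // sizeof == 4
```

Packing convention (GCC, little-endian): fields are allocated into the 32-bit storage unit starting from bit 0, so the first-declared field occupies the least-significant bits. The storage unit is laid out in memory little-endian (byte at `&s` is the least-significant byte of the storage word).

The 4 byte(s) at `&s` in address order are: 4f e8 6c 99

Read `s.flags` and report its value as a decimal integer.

-106

[0]=0x4f [1]=0xe8 [2]=0x6c [3]=0x99 (little-endian) → word 0x996ce84f
len:4 @ bit 0 → (0x996ce84f>>0)&0xf = 0xf
rsvd:16 @ bit 4 → (0x996ce84f>>4)&0xffff = 0xce84
flags:8 @ bit 20 → (0x996ce84f>>20)&0xff = 0x96  ←
ver:4 @ bit 28 → (0x996ce84f>>28)&0xf = 0x9
flags signed 8b, MSB=1: 150 - 256 = -106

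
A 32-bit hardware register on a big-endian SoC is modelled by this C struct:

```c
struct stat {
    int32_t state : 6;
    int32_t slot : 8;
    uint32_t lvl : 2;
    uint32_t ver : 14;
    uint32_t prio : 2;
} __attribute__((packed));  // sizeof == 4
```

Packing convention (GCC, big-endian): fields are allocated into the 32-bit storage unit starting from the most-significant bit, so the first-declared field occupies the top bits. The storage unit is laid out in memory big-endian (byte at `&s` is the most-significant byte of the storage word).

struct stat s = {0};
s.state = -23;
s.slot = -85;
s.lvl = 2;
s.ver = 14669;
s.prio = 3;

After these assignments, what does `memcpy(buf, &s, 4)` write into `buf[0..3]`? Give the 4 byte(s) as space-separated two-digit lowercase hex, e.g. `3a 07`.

state (6b) val=-23 bits=0x29 at bit 26: 0xa4000000
slot (8b) val=-85 bits=0xab at bit 18: 0xa6ac0000
lvl (2b) val=2 bits=0x2 at bit 16: 0xa6ae0000
ver (14b) val=14669 bits=0x394d at bit 2: 0xa6aee534
prio (2b) val=3 bits=0x3 at bit 0: 0xa6aee537
word = 0xa6aee537 → big-endian bytes:
  [0]=0xa6  [1]=0xae  [2]=0xe5  [3]=0x37

a6 ae e5 37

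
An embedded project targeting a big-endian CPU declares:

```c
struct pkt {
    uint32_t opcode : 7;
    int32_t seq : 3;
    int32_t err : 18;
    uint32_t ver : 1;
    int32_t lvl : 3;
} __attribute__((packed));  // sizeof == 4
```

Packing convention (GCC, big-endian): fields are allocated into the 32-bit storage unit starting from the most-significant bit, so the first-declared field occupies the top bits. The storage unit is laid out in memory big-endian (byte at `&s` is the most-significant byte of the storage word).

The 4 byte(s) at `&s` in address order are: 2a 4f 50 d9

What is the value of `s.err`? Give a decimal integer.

[0]=0x2a [1]=0x4f [2]=0x50 [3]=0xd9 (big-endian) → word 0x2a4f50d9
opcode:7 @ bit 25 → (0x2a4f50d9>>25)&0x7f = 0x15
seq:3 @ bit 22 → (0x2a4f50d9>>22)&0x7 = 0x1
err:18 @ bit 4 → (0x2a4f50d9>>4)&0x3ffff = 0xf50d  ←
ver:1 @ bit 3 → (0x2a4f50d9>>3)&0x1 = 0x1
lvl:3 @ bit 0 → (0x2a4f50d9>>0)&0x7 = 0x1
err signed 18b, MSB=0: value = 62733

62733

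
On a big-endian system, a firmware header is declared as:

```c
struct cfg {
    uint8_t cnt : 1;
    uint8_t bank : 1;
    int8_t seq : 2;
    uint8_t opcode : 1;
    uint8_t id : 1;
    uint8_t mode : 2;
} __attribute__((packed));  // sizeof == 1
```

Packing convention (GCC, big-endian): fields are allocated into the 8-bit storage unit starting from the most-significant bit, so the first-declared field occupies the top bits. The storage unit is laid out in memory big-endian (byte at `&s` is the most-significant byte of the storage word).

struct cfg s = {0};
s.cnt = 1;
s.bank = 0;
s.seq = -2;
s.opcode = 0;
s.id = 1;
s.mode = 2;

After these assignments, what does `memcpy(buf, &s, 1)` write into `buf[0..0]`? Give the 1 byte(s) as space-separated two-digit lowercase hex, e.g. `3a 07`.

cnt:1 = 1 → 0x1 << 7 → word 0x80
bank:1 = 0 → 0x0 << 6 → word 0x80
seq:2 = -2 → 0x2 << 4 → word 0xa0
opcode:1 = 0 → 0x0 << 3 → word 0xa0
id:1 = 1 → 0x1 << 2 → word 0xa4
mode:2 = 2 → 0x2 << 0 → word 0xa6
word = 0xa6 → big-endian bytes:
  [0]=0xa6

a6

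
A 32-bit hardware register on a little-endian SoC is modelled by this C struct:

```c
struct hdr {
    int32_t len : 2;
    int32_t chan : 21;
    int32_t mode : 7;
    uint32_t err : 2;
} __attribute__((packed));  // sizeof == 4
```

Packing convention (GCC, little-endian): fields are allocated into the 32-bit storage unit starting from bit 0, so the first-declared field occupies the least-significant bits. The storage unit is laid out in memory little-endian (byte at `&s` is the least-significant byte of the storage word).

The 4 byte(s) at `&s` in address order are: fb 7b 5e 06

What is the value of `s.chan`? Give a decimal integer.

[0]=0xfb [1]=0x7b [2]=0x5e [3]=0x06 (little-endian) → word 0x065e7bfb
len:2 @ bit 0 → (0x065e7bfb>>0)&0x3 = 0x3
chan:21 @ bit 2 → (0x065e7bfb>>2)&0x1fffff = 0x179efe  ←
mode:7 @ bit 23 → (0x065e7bfb>>23)&0x7f = 0xc
err:2 @ bit 30 → (0x065e7bfb>>30)&0x3 = 0x0
chan signed 21b, MSB=1: 1548030 - 2097152 = -549122

-549122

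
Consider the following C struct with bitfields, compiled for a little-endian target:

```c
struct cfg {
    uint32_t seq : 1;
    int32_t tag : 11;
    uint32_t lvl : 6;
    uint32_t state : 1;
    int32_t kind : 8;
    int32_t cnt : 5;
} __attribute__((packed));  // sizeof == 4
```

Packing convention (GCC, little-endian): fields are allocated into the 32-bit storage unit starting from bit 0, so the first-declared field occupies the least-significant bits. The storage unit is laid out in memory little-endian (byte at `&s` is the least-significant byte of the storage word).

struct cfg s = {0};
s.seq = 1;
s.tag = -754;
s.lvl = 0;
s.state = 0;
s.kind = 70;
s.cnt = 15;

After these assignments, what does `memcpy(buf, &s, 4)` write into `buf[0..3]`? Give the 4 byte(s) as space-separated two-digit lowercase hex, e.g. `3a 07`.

1d 0a 30 7a

[0+:1] seq=1 & 0x1 = 0x1; word=0x00000001
[1+:11] tag=-754 & 0x7ff = 0x50e; word=0x00000a1d
[12+:6] lvl=0 & 0x3f = 0x0; word=0x00000a1d
[18+:1] state=0 & 0x1 = 0x0; word=0x00000a1d
[19+:8] kind=70 & 0xff = 0x46; word=0x02300a1d
[27+:5] cnt=15 & 0x1f = 0xf; word=0x7a300a1d
word = 0x7a300a1d → little-endian bytes:
  [0]=0x1d  [1]=0x0a  [2]=0x30  [3]=0x7a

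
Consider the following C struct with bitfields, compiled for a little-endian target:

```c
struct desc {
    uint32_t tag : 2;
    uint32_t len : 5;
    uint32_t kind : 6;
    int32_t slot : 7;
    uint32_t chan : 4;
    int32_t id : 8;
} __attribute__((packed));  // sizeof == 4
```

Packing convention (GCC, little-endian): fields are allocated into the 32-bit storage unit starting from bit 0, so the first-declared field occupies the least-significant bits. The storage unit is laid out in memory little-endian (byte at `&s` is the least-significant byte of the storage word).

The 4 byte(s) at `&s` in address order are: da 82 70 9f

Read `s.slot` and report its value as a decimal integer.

4

[0]=0xda [1]=0x82 [2]=0x70 [3]=0x9f (little-endian) → word 0x9f7082da
tag [0+:2] = (word>>0) & 0x3 = 2
len [2+:5] = (word>>2) & 0x1f = 22
kind [7+:6] = (word>>7) & 0x3f = 5
slot [13+:7] = (word>>13) & 0x7f = 4  ←
chan [20+:4] = (word>>20) & 0xf = 7
id [24+:8] = (word>>24) & 0xff = 159
slot signed 7b, MSB=0: value = 4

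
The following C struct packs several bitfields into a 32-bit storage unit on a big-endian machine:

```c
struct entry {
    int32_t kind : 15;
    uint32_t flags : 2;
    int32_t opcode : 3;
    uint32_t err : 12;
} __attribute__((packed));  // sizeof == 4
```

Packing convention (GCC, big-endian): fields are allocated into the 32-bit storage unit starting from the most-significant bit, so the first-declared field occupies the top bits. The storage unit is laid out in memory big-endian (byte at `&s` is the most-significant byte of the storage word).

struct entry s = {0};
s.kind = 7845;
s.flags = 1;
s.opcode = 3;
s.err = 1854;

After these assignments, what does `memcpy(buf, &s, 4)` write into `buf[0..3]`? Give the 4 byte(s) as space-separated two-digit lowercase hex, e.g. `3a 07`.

3d 4a b7 3e

kind (15b) val=7845 bits=0x1ea5 at bit 17: 0x3d4a0000
flags (2b) val=1 bits=0x1 at bit 15: 0x3d4a8000
opcode (3b) val=3 bits=0x3 at bit 12: 0x3d4ab000
err (12b) val=1854 bits=0x73e at bit 0: 0x3d4ab73e
word = 0x3d4ab73e → big-endian bytes:
  [0]=0x3d  [1]=0x4a  [2]=0xb7  [3]=0x3e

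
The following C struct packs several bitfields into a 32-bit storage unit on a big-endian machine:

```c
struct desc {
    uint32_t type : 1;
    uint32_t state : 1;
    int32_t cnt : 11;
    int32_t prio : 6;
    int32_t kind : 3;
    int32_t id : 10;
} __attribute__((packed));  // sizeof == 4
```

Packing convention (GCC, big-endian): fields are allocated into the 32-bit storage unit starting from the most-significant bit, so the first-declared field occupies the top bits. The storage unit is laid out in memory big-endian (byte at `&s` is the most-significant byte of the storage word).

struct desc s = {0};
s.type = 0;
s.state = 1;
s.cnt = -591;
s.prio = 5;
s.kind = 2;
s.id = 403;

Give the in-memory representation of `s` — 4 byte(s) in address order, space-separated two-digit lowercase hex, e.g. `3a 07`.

6d 88 a9 93

type (1b) val=0 bits=0x0 at bit 31: 0x00000000
state (1b) val=1 bits=0x1 at bit 30: 0x40000000
cnt (11b) val=-591 bits=0x5b1 at bit 19: 0x6d880000
prio (6b) val=5 bits=0x5 at bit 13: 0x6d88a000
kind (3b) val=2 bits=0x2 at bit 10: 0x6d88a800
id (10b) val=403 bits=0x193 at bit 0: 0x6d88a993
word = 0x6d88a993 → big-endian bytes:
  [0]=0x6d  [1]=0x88  [2]=0xa9  [3]=0x93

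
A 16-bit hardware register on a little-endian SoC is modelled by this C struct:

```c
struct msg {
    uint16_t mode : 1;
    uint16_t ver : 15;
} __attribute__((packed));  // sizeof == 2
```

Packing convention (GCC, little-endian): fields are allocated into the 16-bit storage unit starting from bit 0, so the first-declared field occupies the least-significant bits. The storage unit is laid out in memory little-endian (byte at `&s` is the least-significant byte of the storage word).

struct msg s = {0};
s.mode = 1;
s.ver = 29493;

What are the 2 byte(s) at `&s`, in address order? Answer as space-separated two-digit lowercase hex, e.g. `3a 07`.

mode:1 = 1 → 0x1 << 0 → word 0x0001
ver:15 = 29493 → 0x7335 << 1 → word 0xe66b
word = 0xe66b → little-endian bytes:
  [0]=0x6b  [1]=0xe6

6b e6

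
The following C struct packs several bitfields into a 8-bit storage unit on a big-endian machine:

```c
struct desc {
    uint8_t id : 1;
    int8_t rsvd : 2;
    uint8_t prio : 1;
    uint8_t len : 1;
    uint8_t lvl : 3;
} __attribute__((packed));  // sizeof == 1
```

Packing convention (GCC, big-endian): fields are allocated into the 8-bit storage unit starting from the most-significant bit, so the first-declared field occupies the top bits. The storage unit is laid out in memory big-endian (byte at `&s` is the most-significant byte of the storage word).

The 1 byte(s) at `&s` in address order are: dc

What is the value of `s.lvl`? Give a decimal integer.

[0]=0xdc (big-endian) → word 0xdc
id:1 @ bit 7 → (0xdc>>7)&0x1 = 0x1
rsvd:2 @ bit 5 → (0xdc>>5)&0x3 = 0x2
prio:1 @ bit 4 → (0xdc>>4)&0x1 = 0x1
len:1 @ bit 3 → (0xdc>>3)&0x1 = 0x1
lvl:3 @ bit 0 → (0xdc>>0)&0x7 = 0x4  ←

4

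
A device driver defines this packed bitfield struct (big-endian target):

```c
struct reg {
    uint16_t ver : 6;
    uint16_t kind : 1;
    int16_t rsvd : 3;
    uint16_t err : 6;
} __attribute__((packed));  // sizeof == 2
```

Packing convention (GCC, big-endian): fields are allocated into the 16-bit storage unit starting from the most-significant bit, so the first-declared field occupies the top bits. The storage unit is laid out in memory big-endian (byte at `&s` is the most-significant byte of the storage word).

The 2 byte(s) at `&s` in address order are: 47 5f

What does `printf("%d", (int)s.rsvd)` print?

-3

[0]=0x47 [1]=0x5f (big-endian) → word 0x475f
ver [10+:6] = (word>>10) & 0x3f = 17
kind [9+:1] = (word>>9) & 0x1 = 1
rsvd [6+:3] = (word>>6) & 0x7 = 5  ←
err [0+:6] = (word>>0) & 0x3f = 31
rsvd signed 3b, MSB=1: 5 - 8 = -3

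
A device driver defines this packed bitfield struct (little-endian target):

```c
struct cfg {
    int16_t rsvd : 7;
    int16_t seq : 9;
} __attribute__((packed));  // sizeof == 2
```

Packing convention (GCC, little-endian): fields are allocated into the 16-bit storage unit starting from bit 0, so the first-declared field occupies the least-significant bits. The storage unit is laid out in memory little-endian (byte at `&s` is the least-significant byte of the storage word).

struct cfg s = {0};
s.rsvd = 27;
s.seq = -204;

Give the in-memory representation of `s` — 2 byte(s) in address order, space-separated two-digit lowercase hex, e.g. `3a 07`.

1b 9a

[0+:7] rsvd=27 & 0x7f = 0x1b; word=0x001b
[7+:9] seq=-204 & 0x1ff = 0x134; word=0x9a1b
word = 0x9a1b → little-endian bytes:
  [0]=0x1b  [1]=0x9a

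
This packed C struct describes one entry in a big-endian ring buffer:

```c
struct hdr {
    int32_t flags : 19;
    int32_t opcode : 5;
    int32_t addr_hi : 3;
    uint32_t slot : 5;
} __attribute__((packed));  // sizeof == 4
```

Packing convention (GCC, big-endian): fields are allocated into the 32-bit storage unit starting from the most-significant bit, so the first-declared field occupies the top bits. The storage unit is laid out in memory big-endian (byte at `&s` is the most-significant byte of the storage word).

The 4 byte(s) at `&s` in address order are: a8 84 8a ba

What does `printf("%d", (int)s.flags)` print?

[0]=0xa8 [1]=0x84 [2]=0x8a [3]=0xba (big-endian) → word 0xa8848aba
flags:19 @ bit 13 → (0xa8848aba>>13)&0x7ffff = 0x54424  ←
opcode:5 @ bit 8 → (0xa8848aba>>8)&0x1f = 0xa
addr_hi:3 @ bit 5 → (0xa8848aba>>5)&0x7 = 0x5
slot:5 @ bit 0 → (0xa8848aba>>0)&0x1f = 0x1a
flags signed 19b, MSB=1: 345124 - 524288 = -179164

-179164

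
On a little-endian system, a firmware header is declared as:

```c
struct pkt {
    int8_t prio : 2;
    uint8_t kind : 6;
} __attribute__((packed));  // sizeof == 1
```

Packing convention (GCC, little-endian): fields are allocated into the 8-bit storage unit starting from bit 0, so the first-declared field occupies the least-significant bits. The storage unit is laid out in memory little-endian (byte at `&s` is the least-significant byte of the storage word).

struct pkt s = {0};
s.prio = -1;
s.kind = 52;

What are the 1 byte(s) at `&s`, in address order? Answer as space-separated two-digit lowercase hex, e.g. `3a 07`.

prio:2 = -1 → 0x3 << 0 → word 0x03
kind:6 = 52 → 0x34 << 2 → word 0xd3
word = 0xd3 → little-endian bytes:
  [0]=0xd3

d3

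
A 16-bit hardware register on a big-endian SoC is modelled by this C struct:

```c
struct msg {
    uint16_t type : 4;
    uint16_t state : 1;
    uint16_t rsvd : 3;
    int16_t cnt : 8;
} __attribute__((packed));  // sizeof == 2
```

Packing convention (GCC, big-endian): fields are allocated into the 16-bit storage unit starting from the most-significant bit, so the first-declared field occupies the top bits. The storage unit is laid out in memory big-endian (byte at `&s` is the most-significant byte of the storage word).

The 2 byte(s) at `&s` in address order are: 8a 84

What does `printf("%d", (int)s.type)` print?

[0]=0x8a [1]=0x84 (big-endian) → word 0x8a84
type [12+:4] = (word>>12) & 0xf = 8  ←
state [11+:1] = (word>>11) & 0x1 = 1
rsvd [8+:3] = (word>>8) & 0x7 = 2
cnt [0+:8] = (word>>0) & 0xff = 132

8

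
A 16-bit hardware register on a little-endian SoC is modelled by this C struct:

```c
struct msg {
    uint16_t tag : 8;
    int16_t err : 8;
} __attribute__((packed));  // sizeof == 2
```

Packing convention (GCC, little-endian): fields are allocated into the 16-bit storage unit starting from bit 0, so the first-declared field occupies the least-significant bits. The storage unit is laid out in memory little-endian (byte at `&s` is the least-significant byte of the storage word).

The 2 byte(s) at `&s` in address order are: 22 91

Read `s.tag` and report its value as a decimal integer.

[0]=0x22 [1]=0x91 (little-endian) → word 0x9122
tag [0+:8] = (word>>0) & 0xff = 34  ←
err [8+:8] = (word>>8) & 0xff = 145

34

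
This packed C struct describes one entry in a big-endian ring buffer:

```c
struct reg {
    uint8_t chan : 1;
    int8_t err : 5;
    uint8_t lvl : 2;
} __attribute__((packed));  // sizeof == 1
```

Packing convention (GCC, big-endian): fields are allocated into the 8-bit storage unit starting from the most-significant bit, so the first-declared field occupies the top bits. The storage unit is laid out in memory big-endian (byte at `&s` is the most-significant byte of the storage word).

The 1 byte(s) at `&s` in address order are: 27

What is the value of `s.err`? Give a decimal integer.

9

[0]=0x27 (big-endian) → word 0x27
chan:1 @ bit 7 → (0x27>>7)&0x1 = 0x0
err:5 @ bit 2 → (0x27>>2)&0x1f = 0x9  ←
lvl:2 @ bit 0 → (0x27>>0)&0x3 = 0x3
err signed 5b, MSB=0: value = 9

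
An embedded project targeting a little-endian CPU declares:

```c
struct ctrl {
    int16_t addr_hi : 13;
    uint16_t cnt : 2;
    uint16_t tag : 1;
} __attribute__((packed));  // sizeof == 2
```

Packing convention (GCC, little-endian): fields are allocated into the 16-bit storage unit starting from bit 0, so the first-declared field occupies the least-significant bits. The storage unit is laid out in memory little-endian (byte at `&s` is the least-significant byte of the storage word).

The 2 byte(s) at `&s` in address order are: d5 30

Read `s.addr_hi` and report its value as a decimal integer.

-3883

[0]=0xd5 [1]=0x30 (little-endian) → word 0x30d5
addr_hi [0+:13] = (word>>0) & 0x1fff = 4309  ←
cnt [13+:2] = (word>>13) & 0x3 = 1
tag [15+:1] = (word>>15) & 0x1 = 0
addr_hi signed 13b, MSB=1: 4309 - 8192 = -3883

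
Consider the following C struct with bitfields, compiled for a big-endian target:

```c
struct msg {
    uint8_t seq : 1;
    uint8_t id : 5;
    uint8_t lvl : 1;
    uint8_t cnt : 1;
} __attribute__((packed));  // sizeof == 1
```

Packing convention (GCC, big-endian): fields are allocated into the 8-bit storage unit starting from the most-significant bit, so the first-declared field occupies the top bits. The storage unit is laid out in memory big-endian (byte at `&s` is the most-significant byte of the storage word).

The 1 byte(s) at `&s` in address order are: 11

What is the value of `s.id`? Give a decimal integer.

4

[0]=0x11 (big-endian) → word 0x11
seq [7+:1] = (word>>7) & 0x1 = 0
id [2+:5] = (word>>2) & 0x1f = 4  ←
lvl [1+:1] = (word>>1) & 0x1 = 0
cnt [0+:1] = (word>>0) & 0x1 = 1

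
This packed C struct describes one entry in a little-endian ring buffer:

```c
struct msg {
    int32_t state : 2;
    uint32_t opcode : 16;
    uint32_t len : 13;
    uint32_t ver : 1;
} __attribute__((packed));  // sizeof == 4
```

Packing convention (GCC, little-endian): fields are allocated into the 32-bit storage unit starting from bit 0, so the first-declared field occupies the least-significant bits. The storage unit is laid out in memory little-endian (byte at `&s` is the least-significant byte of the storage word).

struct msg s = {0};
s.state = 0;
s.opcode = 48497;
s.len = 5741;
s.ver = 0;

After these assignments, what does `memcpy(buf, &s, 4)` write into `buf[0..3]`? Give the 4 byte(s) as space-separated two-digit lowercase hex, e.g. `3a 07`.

[0+:2] state=0 & 0x3 = 0x0; word=0x00000000
[2+:16] opcode=48497 & 0xffff = 0xbd71; word=0x0002f5c4
[18+:13] len=5741 & 0x1fff = 0x166d; word=0x59b6f5c4
[31+:1] ver=0 & 0x1 = 0x0; word=0x59b6f5c4
word = 0x59b6f5c4 → little-endian bytes:
  [0]=0xc4  [1]=0xf5  [2]=0xb6  [3]=0x59

c4 f5 b6 59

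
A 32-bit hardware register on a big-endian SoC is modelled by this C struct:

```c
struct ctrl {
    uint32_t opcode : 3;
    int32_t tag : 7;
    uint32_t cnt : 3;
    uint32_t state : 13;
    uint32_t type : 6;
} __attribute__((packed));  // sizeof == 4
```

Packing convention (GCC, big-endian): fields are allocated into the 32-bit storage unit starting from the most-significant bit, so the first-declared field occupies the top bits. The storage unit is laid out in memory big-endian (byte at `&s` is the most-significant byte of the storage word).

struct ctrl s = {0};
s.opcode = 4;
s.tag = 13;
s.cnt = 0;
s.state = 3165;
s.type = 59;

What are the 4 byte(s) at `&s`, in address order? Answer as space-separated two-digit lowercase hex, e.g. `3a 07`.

83 43 17 7b

[29+:3] opcode=4 & 0x7 = 0x4; word=0x80000000
[22+:7] tag=13 & 0x7f = 0xd; word=0x83400000
[19+:3] cnt=0 & 0x7 = 0x0; word=0x83400000
[6+:13] state=3165 & 0x1fff = 0xc5d; word=0x83431740
[0+:6] type=59 & 0x3f = 0x3b; word=0x8343177b
word = 0x8343177b → big-endian bytes:
  [0]=0x83  [1]=0x43  [2]=0x17  [3]=0x7b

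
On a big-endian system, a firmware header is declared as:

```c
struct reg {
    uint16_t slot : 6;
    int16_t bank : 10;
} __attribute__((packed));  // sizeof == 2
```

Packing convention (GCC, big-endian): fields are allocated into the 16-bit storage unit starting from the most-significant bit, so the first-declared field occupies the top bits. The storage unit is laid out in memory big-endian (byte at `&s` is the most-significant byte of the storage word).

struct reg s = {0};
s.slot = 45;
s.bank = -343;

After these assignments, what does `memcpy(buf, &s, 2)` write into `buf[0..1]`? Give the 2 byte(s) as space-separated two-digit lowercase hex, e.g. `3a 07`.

[10+:6] slot=45 & 0x3f = 0x2d; word=0xb400
[0+:10] bank=-343 & 0x3ff = 0x2a9; word=0xb6a9
word = 0xb6a9 → big-endian bytes:
  [0]=0xb6  [1]=0xa9

b6 a9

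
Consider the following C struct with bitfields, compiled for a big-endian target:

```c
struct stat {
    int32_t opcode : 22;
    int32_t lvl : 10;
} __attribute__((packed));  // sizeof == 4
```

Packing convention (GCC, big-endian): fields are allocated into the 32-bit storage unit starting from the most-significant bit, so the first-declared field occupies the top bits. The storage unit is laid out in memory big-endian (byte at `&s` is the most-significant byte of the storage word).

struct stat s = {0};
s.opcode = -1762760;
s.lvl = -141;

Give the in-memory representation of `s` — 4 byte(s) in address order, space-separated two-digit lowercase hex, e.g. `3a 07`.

opcode:22 = -1762760 → 0x251a38 << 10 → word 0x9468e000
lvl:10 = -141 → 0x373 << 0 → word 0x9468e373
word = 0x9468e373 → big-endian bytes:
  [0]=0x94  [1]=0x68  [2]=0xe3  [3]=0x73

94 68 e3 73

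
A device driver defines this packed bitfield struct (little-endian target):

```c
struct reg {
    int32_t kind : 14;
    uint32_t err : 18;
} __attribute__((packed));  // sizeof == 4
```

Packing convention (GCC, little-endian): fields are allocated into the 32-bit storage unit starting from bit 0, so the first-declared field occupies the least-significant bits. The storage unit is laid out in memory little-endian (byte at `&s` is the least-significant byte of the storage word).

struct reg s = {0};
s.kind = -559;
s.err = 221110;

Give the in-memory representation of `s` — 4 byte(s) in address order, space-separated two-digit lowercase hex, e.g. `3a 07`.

d1 bd ed d7

[0+:14] kind=-559 & 0x3fff = 0x3dd1; word=0x00003dd1
[14+:18] err=221110 & 0x3ffff = 0x35fb6; word=0xd7edbdd1
word = 0xd7edbdd1 → little-endian bytes:
  [0]=0xd1  [1]=0xbd  [2]=0xed  [3]=0xd7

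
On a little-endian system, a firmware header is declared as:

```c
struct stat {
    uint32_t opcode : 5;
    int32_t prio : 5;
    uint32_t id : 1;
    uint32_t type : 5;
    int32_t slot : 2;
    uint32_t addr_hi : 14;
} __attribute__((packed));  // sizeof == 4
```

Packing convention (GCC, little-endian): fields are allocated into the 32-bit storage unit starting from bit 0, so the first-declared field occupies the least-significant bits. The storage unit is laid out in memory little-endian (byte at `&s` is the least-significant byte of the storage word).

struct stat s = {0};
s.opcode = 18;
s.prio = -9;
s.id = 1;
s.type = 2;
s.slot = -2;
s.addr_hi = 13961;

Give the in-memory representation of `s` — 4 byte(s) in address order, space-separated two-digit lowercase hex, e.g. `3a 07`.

opcode (5b) val=18 bits=0x12 at bit 0: 0x00000012
prio (5b) val=-9 bits=0x17 at bit 5: 0x000002f2
id (1b) val=1 bits=0x1 at bit 10: 0x000006f2
type (5b) val=2 bits=0x2 at bit 11: 0x000016f2
slot (2b) val=-2 bits=0x2 at bit 16: 0x000216f2
addr_hi (14b) val=13961 bits=0x3689 at bit 18: 0xda2616f2
word = 0xda2616f2 → little-endian bytes:
  [0]=0xf2  [1]=0x16  [2]=0x26  [3]=0xda

f2 16 26 da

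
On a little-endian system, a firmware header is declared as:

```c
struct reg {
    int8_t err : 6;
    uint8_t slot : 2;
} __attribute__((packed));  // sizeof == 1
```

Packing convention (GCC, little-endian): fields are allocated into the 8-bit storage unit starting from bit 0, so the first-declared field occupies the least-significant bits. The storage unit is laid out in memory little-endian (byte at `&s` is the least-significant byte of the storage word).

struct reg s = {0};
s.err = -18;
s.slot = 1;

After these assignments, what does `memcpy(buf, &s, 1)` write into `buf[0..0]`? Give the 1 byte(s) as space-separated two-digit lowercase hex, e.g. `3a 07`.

[0+:6] err=-18 & 0x3f = 0x2e; word=0x2e
[6+:2] slot=1 & 0x3 = 0x1; word=0x6e
word = 0x6e → little-endian bytes:
  [0]=0x6e

6e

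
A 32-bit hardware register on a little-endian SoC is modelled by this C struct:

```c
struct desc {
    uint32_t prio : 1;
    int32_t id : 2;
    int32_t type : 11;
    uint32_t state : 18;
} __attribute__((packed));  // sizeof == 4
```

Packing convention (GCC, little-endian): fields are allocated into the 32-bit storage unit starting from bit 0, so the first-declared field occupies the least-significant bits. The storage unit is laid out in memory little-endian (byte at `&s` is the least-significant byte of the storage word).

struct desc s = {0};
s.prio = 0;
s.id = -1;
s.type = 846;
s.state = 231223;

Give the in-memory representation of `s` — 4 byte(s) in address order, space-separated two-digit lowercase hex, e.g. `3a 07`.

prio:1 = 0 → 0x0 << 0 → word 0x00000000
id:2 = -1 → 0x3 << 1 → word 0x00000006
type:11 = 846 → 0x34e << 3 → word 0x00001a76
state:18 = 231223 → 0x38737 << 14 → word 0xe1cdda76
word = 0xe1cdda76 → little-endian bytes:
  [0]=0x76  [1]=0xda  [2]=0xcd  [3]=0xe1

76 da cd e1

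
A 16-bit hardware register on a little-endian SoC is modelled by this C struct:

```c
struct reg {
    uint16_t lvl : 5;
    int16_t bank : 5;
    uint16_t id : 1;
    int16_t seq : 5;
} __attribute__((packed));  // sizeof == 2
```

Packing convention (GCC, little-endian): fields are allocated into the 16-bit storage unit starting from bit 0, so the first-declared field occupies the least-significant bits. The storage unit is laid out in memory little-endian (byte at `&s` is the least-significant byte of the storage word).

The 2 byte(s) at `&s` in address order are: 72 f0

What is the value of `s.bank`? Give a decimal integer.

[0]=0x72 [1]=0xf0 (little-endian) → word 0xf072
lvl [0+:5] = (word>>0) & 0x1f = 18
bank [5+:5] = (word>>5) & 0x1f = 3  ←
id [10+:1] = (word>>10) & 0x1 = 0
seq [11+:5] = (word>>11) & 0x1f = 30
bank signed 5b, MSB=0: value = 3

3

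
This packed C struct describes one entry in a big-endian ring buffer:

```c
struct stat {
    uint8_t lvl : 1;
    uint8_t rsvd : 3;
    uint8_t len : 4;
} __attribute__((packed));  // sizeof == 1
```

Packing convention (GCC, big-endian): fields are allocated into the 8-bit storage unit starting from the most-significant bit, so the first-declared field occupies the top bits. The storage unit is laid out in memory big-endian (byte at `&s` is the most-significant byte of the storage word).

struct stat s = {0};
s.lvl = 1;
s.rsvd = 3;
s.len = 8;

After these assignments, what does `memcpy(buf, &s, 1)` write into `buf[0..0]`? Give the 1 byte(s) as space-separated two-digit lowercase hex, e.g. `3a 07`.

b8

lvl (1b) val=1 bits=0x1 at bit 7: 0x80
rsvd (3b) val=3 bits=0x3 at bit 4: 0xb0
len (4b) val=8 bits=0x8 at bit 0: 0xb8
word = 0xb8 → big-endian bytes:
  [0]=0xb8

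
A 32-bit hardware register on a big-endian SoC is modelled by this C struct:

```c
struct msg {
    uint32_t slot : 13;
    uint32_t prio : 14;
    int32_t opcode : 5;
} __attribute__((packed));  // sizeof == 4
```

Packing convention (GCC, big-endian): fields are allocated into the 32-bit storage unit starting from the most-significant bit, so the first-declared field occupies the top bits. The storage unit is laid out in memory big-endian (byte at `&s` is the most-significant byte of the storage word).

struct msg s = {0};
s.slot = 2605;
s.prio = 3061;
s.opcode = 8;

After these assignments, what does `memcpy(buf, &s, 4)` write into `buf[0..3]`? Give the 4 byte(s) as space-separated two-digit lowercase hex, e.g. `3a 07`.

51 69 7e a8

slot (13b) val=2605 bits=0xa2d at bit 19: 0x51680000
prio (14b) val=3061 bits=0xbf5 at bit 5: 0x51697ea0
opcode (5b) val=8 bits=0x8 at bit 0: 0x51697ea8
word = 0x51697ea8 → big-endian bytes:
  [0]=0x51  [1]=0x69  [2]=0x7e  [3]=0xa8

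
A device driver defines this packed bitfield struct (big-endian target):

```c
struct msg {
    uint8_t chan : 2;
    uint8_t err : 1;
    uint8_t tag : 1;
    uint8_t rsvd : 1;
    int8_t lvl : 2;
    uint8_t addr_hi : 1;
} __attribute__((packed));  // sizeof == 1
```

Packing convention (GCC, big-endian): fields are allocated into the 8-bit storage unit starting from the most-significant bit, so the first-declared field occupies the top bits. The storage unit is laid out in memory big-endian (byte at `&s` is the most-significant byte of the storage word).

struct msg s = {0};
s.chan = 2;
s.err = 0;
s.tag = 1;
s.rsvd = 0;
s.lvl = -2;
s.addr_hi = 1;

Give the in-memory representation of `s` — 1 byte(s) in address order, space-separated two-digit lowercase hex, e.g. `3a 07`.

chan:2 = 2 → 0x2 << 6 → word 0x80
err:1 = 0 → 0x0 << 5 → word 0x80
tag:1 = 1 → 0x1 << 4 → word 0x90
rsvd:1 = 0 → 0x0 << 3 → word 0x90
lvl:2 = -2 → 0x2 << 1 → word 0x94
addr_hi:1 = 1 → 0x1 << 0 → word 0x95
word = 0x95 → big-endian bytes:
  [0]=0x95

95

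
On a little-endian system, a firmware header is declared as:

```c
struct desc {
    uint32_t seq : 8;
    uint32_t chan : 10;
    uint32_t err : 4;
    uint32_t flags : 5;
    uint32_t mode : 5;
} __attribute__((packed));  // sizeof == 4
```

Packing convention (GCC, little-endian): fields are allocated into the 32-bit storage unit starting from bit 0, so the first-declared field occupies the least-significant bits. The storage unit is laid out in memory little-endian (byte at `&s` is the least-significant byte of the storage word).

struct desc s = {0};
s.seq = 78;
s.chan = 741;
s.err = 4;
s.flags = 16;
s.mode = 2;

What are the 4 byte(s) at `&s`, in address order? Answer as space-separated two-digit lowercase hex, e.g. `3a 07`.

seq (8b) val=78 bits=0x4e at bit 0: 0x0000004e
chan (10b) val=741 bits=0x2e5 at bit 8: 0x0002e54e
err (4b) val=4 bits=0x4 at bit 18: 0x0012e54e
flags (5b) val=16 bits=0x10 at bit 22: 0x0412e54e
mode (5b) val=2 bits=0x2 at bit 27: 0x1412e54e
word = 0x1412e54e → little-endian bytes:
  [0]=0x4e  [1]=0xe5  [2]=0x12  [3]=0x14

4e e5 12 14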